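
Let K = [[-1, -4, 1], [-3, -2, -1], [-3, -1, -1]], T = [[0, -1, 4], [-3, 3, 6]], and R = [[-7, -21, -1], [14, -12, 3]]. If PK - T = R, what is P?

P = [[4, 5, -4], [4, -2, -3]]

PK = R + T = [[-7, -22, 3], [11, -9, 9]].
Right-multiplying both sides by K⁻¹ gives P = (R + T)K⁻¹.
det K = -4, so K⁻¹ = [[-1/4, 5/4, -3/2], [0, -1, 1], [3/4, -11/4, 5/2]].
P = (R + T)K⁻¹ = [[4, 5, -4], [4, -2, -3]].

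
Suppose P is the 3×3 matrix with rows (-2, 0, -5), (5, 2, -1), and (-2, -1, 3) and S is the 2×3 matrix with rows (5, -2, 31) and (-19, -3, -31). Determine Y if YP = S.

P is on the right of Y, so right-multiply by P⁻¹: Y = SP⁻¹.
det P = -5, so P⁻¹ = [[-1, -1, -2], [13/5, 16/5, 27/5], [1/5, 2/5, 4/5]].
Y = SP⁻¹ = [[5, -2, 31], [-19, -3, -31]] · [[-1, -1, -2], [13/5, 16/5, 27/5], [1/5, 2/5, 4/5]] = [[-4, 1, 4], [5, -3, -3]].

Y = [[-4, 1, 4], [5, -3, -3]]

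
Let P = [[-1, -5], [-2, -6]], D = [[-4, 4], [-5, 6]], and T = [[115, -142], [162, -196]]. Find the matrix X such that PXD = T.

Isolating X: multiply by P⁻¹ from the left and D⁻¹ from the right, so X = P⁻¹TD⁻¹.
det P = -4; the adjugate gives P⁻¹ = [[3/2, -5/4], [-1/2, 1/4]].
det D = -4; the adjugate gives D⁻¹ = [[-3/2, 1], [-5/4, 1]].
P⁻¹T = [[-30, 32], [-17, 22]].
X = (P⁻¹T)D⁻¹ = [[5, 2], [-2, 5]].

X = [[5, 2], [-2, 5]]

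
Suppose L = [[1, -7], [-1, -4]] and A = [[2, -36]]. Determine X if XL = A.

X = [[4, 2]]

Right-multiplying both sides by L⁻¹ gives X = AL⁻¹.
L has determinant -11; L⁻¹ = [[4/11, -7/11], [-1/11, -1/11]].
X = AL⁻¹ = [[2, -36]] · [[4/11, -7/11], [-1/11, -1/11]] = [[4, 2]].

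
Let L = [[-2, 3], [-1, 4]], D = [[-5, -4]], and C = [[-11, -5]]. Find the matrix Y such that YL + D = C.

Y = [[5, -4]]

YL = C − D = [[-6, -1]].
L is on the right of Y, so right-multiply by L⁻¹: Y = (C − D)L⁻¹.
det L = -5; the adjugate gives L⁻¹ = [[-4/5, 3/5], [-1/5, 2/5]].
Y = (C − D)L⁻¹ = [[5, -4]].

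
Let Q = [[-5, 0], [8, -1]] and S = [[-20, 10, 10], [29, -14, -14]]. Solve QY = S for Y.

Y = [[4, -2, -2], [3, -2, -2]]

Since Q multiplies Y on the left, Y = Q⁻¹S.
det Q = 5; the adjugate gives Q⁻¹ = [[-1/5, 0], [-8/5, -1]].
Y = Q⁻¹S = [[-1/5, 0], [-8/5, -1]] · [[-20, 10, 10], [29, -14, -14]] = [[4, -2, -2], [3, -2, -2]].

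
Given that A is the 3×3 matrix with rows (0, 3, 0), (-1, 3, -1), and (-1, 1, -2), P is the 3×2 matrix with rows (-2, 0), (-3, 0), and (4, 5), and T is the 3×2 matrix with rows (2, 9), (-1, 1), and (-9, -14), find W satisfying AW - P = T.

AW = T + P = [[0, 9], [-4, 1], [-5, -9]].
Since A multiplies W on the left, W = A⁻¹(T + P).
det A = -3; the adjugate gives A⁻¹ = [[5/3, -2, 1], [1/3, 0, 0], [-2/3, 1, -1]].
W = A⁻¹(T + P) = [[3, 4], [0, 3], [1, 4]].

W = [[3, 4], [0, 3], [1, 4]]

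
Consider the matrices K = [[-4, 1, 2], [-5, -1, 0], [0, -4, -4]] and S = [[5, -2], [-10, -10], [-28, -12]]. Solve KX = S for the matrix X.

Left-multiplying both sides by K⁻¹ gives X = K⁻¹S.
K has determinant 4; K⁻¹ = [[1, -1, 1/2], [-5, 4, -5/2], [5, -4, 9/4]].
X = K⁻¹S = [[1, -1, 1/2], [-5, 4, -5/2], [5, -4, 9/4]] · [[5, -2], [-10, -10], [-28, -12]] = [[1, 2], [5, 0], [2, 3]].

X = [[1, 2], [5, 0], [2, 3]]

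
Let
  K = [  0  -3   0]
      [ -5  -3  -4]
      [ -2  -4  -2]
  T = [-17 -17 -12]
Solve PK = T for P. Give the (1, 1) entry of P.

Right-multiplying both sides by K⁻¹ gives P = TK⁻¹.
K has determinant 6; K⁻¹ = [[-5/3, -1, 2], [-1/3, 0, 0], [7/3, 1, -5/2]].
P = TK⁻¹ = [[-17, -17, -12]] · [[-5/3, -1, 2], [-1/3, 0, 0], [7/3, 1, -5/2]] = [[6, 5, -4]].

6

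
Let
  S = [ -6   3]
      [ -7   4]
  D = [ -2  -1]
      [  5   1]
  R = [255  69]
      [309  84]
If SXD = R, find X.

X = [[3, -5], [-4, 3]]

Left-multiply by S⁻¹ and right-multiply by D⁻¹: X = S⁻¹RD⁻¹.
det S = -3, so S⁻¹ = [[-4/3, 1], [-7/3, 2]].
det D = 3; the adjugate gives D⁻¹ = [[1/3, 1/3], [-5/3, -2/3]].
S⁻¹R = [[-31, -8], [23, 7]].
X = (S⁻¹R)D⁻¹ = [[3, -5], [-4, 3]].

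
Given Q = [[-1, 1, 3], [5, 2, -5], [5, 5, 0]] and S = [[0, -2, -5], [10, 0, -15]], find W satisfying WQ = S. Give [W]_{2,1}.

Q is on the right of W, so right-multiply by Q⁻¹: W = SQ⁻¹.
det Q = -5; the adjugate gives Q⁻¹ = [[-5, -3, 11/5], [5, 3, -2], [-3, -2, 7/5]].
W = SQ⁻¹ = [[0, -2, -5], [10, 0, -15]] · [[-5, -3, 11/5], [5, 3, -2], [-3, -2, 7/5]] = [[5, 4, -3], [-5, 0, 1]].

-5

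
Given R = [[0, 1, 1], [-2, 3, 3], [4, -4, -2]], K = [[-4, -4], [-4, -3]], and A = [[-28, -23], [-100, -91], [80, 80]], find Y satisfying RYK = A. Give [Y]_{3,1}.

4

Isolating Y: multiply by R⁻¹ from the left and K⁻¹ from the right, so Y = R⁻¹AK⁻¹.
det R = 4; the adjugate gives R⁻¹ = [[3/2, -1/2, 0], [2, -1, -1/2], [-1, 1, 1/2]].
K has determinant -4; K⁻¹ = [[3/4, -1], [-1, 1]].
R⁻¹A = [[8, 11], [4, 5], [-32, -28]].
Y = (R⁻¹A)K⁻¹ = [[-5, 3], [-2, 1], [4, 4]].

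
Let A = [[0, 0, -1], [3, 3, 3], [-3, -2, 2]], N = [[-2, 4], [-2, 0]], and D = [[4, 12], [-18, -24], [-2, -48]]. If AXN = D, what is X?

Isolating X: multiply by A⁻¹ from the left and N⁻¹ from the right, so X = A⁻¹DN⁻¹.
A has determinant -3; A⁻¹ = [[-4, -2/3, -1], [5, 1, 1], [-1, 0, 0]].
det N = 8, so N⁻¹ = [[0, -1/2], [1/4, -1/4]].
A⁻¹D = [[-2, 16], [0, -12], [-4, -12]].
X = (A⁻¹D)N⁻¹ = [[4, -3], [-3, 3], [-3, 5]].

X = [[4, -3], [-3, 3], [-3, 5]]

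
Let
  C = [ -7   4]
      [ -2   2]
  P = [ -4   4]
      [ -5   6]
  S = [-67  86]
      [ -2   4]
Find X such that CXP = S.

X = [[1, -5], [0, -4]]

Isolating X: multiply by C⁻¹ from the left and P⁻¹ from the right, so X = C⁻¹SP⁻¹.
det C = -6, so C⁻¹ = [[-1/3, 2/3], [-1/3, 7/6]].
P has determinant -4; P⁻¹ = [[-3/2, 1], [-5/4, 1]].
C⁻¹S = [[21, -26], [20, -24]].
X = (C⁻¹S)P⁻¹ = [[1, -5], [0, -4]].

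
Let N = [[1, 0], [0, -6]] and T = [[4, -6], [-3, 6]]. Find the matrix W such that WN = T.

W = [[4, 1], [-3, -1]]

Right-multiplying both sides by N⁻¹ gives W = TN⁻¹.
det N = -6, so N⁻¹ = [[1, 0], [0, -1/6]].
W = TN⁻¹ = [[4, -6], [-3, 6]] · [[1, 0], [0, -1/6]] = [[4, 1], [-3, -1]].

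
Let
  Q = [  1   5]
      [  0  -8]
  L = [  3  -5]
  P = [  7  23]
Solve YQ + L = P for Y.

YQ = P − L = [[4, 28]].
Right-multiplying both sides by Q⁻¹ gives Y = (P − L)Q⁻¹.
det Q = -8, so Q⁻¹ = [[1, 5/8], [0, -1/8]].
Y = (P − L)Q⁻¹ = [[4, -1]].

Y = [[4, -1]]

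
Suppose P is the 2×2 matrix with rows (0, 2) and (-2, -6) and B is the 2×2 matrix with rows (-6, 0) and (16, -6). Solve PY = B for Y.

P is on the left of Y, so left-multiply by P⁻¹: Y = P⁻¹B.
det P = 4; the adjugate gives P⁻¹ = [[-3/2, -1/2], [1/2, 0]].
Y = P⁻¹B = [[-3/2, -1/2], [1/2, 0]] · [[-6, 0], [16, -6]] = [[1, 3], [-3, 0]].

Y = [[1, 3], [-3, 0]]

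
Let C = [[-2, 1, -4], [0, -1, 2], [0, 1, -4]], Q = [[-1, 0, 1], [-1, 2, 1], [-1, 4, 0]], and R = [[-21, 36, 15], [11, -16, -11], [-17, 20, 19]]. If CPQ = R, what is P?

P = C⁻¹RQ⁻¹ (apply C⁻¹ on the left and Q⁻¹ on the right).
C has determinant -4; C⁻¹ = [[-1/2, 0, 1/2], [0, -2, -1], [0, -1/2, -1/2]].
det Q = 2; the adjugate gives Q⁻¹ = [[-2, 2, -1], [-1/2, 1/2, 0], [-1, 2, -1]].
C⁻¹R = [[2, -8, 2], [-5, 12, 3], [3, -2, -4]].
P = (C⁻¹R)Q⁻¹ = [[-2, 4, -4], [1, 2, 2], [-1, -3, 1]].

P = [[-2, 4, -4], [1, 2, 2], [-1, -3, 1]]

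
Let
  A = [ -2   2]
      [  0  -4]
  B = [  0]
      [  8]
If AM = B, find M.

Since A multiplies M on the left, M = A⁻¹B.
det A = 8, so A⁻¹ = [[-1/2, -1/4], [0, -1/4]].
M = A⁻¹B = [[-1/2, -1/4], [0, -1/4]] · [[0], [8]] = [[-2], [-2]].

M = [[-2], [-2]]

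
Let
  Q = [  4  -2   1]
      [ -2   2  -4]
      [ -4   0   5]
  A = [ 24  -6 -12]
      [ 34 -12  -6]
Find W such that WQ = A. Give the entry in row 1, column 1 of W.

Since Q sits to the right of W, W = AQ⁻¹.
Q has determinant -4; Q⁻¹ = [[-5/2, -5/2, -3/2], [-13/2, -6, -7/2], [-2, -2, -1]].
W = AQ⁻¹ = [[24, -6, -12], [34, -12, -6]] · [[-5/2, -5/2, -3/2], [-13/2, -6, -7/2], [-2, -2, -1]] = [[3, 0, -3], [5, -1, -3]].

3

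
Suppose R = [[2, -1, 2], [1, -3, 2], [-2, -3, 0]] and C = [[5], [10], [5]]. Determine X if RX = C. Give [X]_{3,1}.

Left-multiplying both sides by R⁻¹ gives X = R⁻¹C.
R has determinant -2; R⁻¹ = [[-3, 3, -2], [2, -2, 1], [9/2, -4, 5/2]].
X = R⁻¹C = [[-3, 3, -2], [2, -2, 1], [9/2, -4, 5/2]] · [[5], [10], [5]] = [[5], [-5], [-5]].

-5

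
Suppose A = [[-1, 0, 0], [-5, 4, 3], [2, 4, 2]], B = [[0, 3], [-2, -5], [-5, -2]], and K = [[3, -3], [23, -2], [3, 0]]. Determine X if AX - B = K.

X = [[-3, 0], [0, 2], [2, -5]]

AX = K + B = [[3, 0], [21, -7], [-2, -2]].
Left-multiplying both sides by A⁻¹ gives X = A⁻¹(K + B).
det A = 4; the adjugate gives A⁻¹ = [[-1, 0, 0], [4, -1/2, 3/4], [-7, 1, -1]].
X = A⁻¹(K + B) = [[-3, 0], [0, 2], [2, -5]].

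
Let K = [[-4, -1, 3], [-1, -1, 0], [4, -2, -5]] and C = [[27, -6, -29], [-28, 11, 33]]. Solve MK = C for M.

K is on the right of M, so right-multiply by K⁻¹: M = CK⁻¹.
K has determinant 3; K⁻¹ = [[5/3, -11/3, 1], [-5/3, 8/3, -1], [2, -4, 1]].
M = CK⁻¹ = [[27, -6, -29], [-28, 11, 33]] · [[5/3, -11/3, 1], [-5/3, 8/3, -1], [2, -4, 1]] = [[-3, 1, 4], [1, 0, -6]].

M = [[-3, 1, 4], [1, 0, -6]]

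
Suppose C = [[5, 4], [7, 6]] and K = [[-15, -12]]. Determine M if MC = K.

M = [[-3, 0]]

Since C sits to the right of M, M = KC⁻¹.
det C = 2; the adjugate gives C⁻¹ = [[3, -2], [-7/2, 5/2]].
M = KC⁻¹ = [[-15, -12]] · [[3, -2], [-7/2, 5/2]] = [[-3, 0]].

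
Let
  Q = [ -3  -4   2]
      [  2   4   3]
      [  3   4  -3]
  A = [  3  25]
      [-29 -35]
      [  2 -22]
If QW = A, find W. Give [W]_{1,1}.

1

Since Q multiplies W on the left, W = Q⁻¹A.
det Q = 4, so Q⁻¹ = [[-6, -1, -5], [15/4, 3/4, 13/4], [-1, 0, -1]].
W = Q⁻¹A = [[-6, -1, -5], [15/4, 3/4, 13/4], [-1, 0, -1]] · [[3, 25], [-29, -35], [2, -22]] = [[1, -5], [-4, -4], [-5, -3]].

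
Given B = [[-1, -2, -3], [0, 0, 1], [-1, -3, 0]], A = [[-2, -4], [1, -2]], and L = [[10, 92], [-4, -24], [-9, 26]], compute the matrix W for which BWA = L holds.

W = [[4, -4], [-1, 5], [4, 4]]

Left-multiply by B⁻¹ and right-multiply by A⁻¹: W = B⁻¹LA⁻¹.
det B = -1; the adjugate gives B⁻¹ = [[-3, -9, 2], [1, 3, -1], [0, 1, 0]].
det A = 8, so A⁻¹ = [[-1/4, 1/2], [-1/8, -1/4]].
B⁻¹L = [[-12, -8], [7, -6], [-4, -24]].
W = (B⁻¹L)A⁻¹ = [[4, -4], [-1, 5], [4, 4]].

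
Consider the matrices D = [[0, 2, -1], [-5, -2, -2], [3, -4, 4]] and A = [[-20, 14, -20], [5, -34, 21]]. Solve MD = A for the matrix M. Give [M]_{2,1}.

-5

Right-multiplying both sides by D⁻¹ gives M = AD⁻¹.
det D = 2, so D⁻¹ = [[-8, -2, -3], [7, 3/2, 5/2], [13, 3, 5]].
M = AD⁻¹ = [[-20, 14, -20], [5, -34, 21]] · [[-8, -2, -3], [7, 3/2, 5/2], [13, 3, 5]] = [[-2, 1, -5], [-5, 2, 5]].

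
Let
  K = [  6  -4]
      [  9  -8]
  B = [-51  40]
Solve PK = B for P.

P = [[-4, -3]]

K is on the right of P, so right-multiply by K⁻¹: P = BK⁻¹.
K has determinant -12; K⁻¹ = [[2/3, -1/3], [3/4, -1/2]].
P = BK⁻¹ = [[-51, 40]] · [[2/3, -1/3], [3/4, -1/2]] = [[-4, -3]].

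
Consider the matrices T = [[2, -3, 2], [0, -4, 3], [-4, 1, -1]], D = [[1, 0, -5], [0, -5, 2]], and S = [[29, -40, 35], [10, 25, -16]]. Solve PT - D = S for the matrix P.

PT = S + D = [[30, -40, 30], [10, 20, -14]].
Right-multiplying both sides by T⁻¹ gives P = (S + D)T⁻¹.
T has determinant 6; T⁻¹ = [[1/6, -1/6, -1/6], [-2, 1, -1], [-8/3, 5/3, -4/3]].
P = (S + D)T⁻¹ = [[5, 5, -5], [-1, -5, -3]].

P = [[5, 5, -5], [-1, -5, -3]]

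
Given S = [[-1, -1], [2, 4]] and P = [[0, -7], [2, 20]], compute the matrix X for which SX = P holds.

X = [[-1, 4], [1, 3]]

S is on the left of X, so left-multiply by S⁻¹: X = S⁻¹P.
S has determinant -2; S⁻¹ = [[-2, -1/2], [1, 1/2]].
X = S⁻¹P = [[-2, -1/2], [1, 1/2]] · [[0, -7], [2, 20]] = [[-1, 4], [1, 3]].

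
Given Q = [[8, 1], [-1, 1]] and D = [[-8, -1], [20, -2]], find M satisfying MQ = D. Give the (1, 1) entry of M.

-1

Right-multiplying both sides by Q⁻¹ gives M = DQ⁻¹.
det Q = 9, so Q⁻¹ = [[1/9, -1/9], [1/9, 8/9]].
M = DQ⁻¹ = [[-8, -1], [20, -2]] · [[1/9, -1/9], [1/9, 8/9]] = [[-1, 0], [2, -4]].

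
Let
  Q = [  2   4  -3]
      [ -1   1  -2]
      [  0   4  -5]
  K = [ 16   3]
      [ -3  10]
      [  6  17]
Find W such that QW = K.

W = [[3, -2], [4, -2], [2, -5]]

Q is on the left of W, so left-multiply by Q⁻¹: W = Q⁻¹K.
det Q = -2, so Q⁻¹ = [[-3/2, -4, 5/2], [5/2, 5, -7/2], [2, 4, -3]].
W = Q⁻¹K = [[-3/2, -4, 5/2], [5/2, 5, -7/2], [2, 4, -3]] · [[16, 3], [-3, 10], [6, 17]] = [[3, -2], [4, -2], [2, -5]].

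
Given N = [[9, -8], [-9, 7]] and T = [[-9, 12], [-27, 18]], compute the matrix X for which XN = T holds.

X = [[-5, -4], [3, 6]]

N is on the right of X, so right-multiply by N⁻¹: X = TN⁻¹.
det N = -9; the adjugate gives N⁻¹ = [[-7/9, -8/9], [-1, -1]].
X = TN⁻¹ = [[-9, 12], [-27, 18]] · [[-7/9, -8/9], [-1, -1]] = [[-5, -4], [3, 6]].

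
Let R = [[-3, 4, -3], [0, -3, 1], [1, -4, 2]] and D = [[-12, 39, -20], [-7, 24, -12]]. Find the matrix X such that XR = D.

Since R sits to the right of X, X = DR⁻¹.
R has determinant 1; R⁻¹ = [[-2, 4, -5], [1, -3, 3], [3, -8, 9]].
X = DR⁻¹ = [[-12, 39, -20], [-7, 24, -12]] · [[-2, 4, -5], [1, -3, 3], [3, -8, 9]] = [[3, -5, -3], [2, -4, -1]].

X = [[3, -5, -3], [2, -4, -1]]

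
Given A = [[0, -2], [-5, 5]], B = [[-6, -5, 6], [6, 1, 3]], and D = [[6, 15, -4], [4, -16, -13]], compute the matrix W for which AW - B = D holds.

W = [[-2, -2, 1], [0, -5, -1]]

AW = D + B = [[0, 10, 2], [10, -15, -10]].
Since A multiplies W on the left, W = A⁻¹(D + B).
det A = -10; the adjugate gives A⁻¹ = [[-1/2, -1/5], [-1/2, 0]].
W = A⁻¹(D + B) = [[-2, -2, 1], [0, -5, -1]].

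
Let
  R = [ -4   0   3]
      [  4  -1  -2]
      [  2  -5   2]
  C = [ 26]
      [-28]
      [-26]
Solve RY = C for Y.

Left-multiplying both sides by R⁻¹ gives Y = R⁻¹C.
R has determinant -6; R⁻¹ = [[2, 5/2, -1/2], [2, 7/3, -2/3], [3, 10/3, -2/3]].
Y = R⁻¹C = [[2, 5/2, -1/2], [2, 7/3, -2/3], [3, 10/3, -2/3]] · [[26], [-28], [-26]] = [[-5], [4], [2]].

Y = [[-5], [4], [2]]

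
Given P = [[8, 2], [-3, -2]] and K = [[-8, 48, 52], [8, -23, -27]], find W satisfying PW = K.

Left-multiplying both sides by P⁻¹ gives W = P⁻¹K.
P has determinant -10; P⁻¹ = [[1/5, 1/5], [-3/10, -4/5]].
W = P⁻¹K = [[1/5, 1/5], [-3/10, -4/5]] · [[-8, 48, 52], [8, -23, -27]] = [[0, 5, 5], [-4, 4, 6]].

W = [[0, 5, 5], [-4, 4, 6]]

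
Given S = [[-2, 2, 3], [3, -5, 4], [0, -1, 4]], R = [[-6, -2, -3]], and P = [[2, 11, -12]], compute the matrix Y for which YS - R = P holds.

YS = P + R = [[-4, 9, -15]].
Since S sits to the right of Y, Y = (P + R)S⁻¹.
det S = -1, so S⁻¹ = [[16, 11, -23], [12, 8, -17], [3, 2, -4]].
Y = (P + R)S⁻¹ = [[-1, -2, -1]].

Y = [[-1, -2, -1]]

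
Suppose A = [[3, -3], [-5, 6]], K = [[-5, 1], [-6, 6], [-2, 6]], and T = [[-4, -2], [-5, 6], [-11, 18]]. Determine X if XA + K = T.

XA = T − K = [[1, -3], [1, 0], [-9, 12]].
Since A sits to the right of X, X = (T − K)A⁻¹.
det A = 3, so A⁻¹ = [[2, 1], [5/3, 1]].
X = (T − K)A⁻¹ = [[-3, -2], [2, 1], [2, 3]].

X = [[-3, -2], [2, 1], [2, 3]]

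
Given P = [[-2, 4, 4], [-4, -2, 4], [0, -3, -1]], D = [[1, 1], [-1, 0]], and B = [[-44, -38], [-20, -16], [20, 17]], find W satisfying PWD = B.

Left-multiply by P⁻¹ and right-multiply by D⁻¹: W = P⁻¹BD⁻¹.
det P = 4; the adjugate gives P⁻¹ = [[7/2, -2, 6], [-1, 1/2, -2], [3, -3/2, 5]].
det D = 1; the adjugate gives D⁻¹ = [[0, -1], [1, 1]].
P⁻¹B = [[6, 1], [-6, -4], [-2, -5]].
W = (P⁻¹B)D⁻¹ = [[1, -5], [-4, 2], [-5, -3]].

W = [[1, -5], [-4, 2], [-5, -3]]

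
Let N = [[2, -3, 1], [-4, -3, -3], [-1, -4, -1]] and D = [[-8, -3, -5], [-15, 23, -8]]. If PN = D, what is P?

P = [[-5, -2, 6], [-4, 3, -5]]

Right-multiplying both sides by N⁻¹ gives P = DN⁻¹.
det N = -2, so N⁻¹ = [[9/2, 7/2, -6], [1/2, 1/2, -1], [-13/2, -11/2, 9]].
P = DN⁻¹ = [[-8, -3, -5], [-15, 23, -8]] · [[9/2, 7/2, -6], [1/2, 1/2, -1], [-13/2, -11/2, 9]] = [[-5, -2, 6], [-4, 3, -5]].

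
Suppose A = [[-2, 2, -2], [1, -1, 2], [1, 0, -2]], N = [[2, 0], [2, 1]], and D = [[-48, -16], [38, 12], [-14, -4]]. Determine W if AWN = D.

W = [[3, 4], [2, 0], [3, 4]]

W = A⁻¹DN⁻¹ (apply A⁻¹ on the left and N⁻¹ on the right).
A has determinant 2; A⁻¹ = [[1, 2, 1], [2, 3, 1], [1/2, 1, 0]].
det N = 2, so N⁻¹ = [[1/2, 0], [-1, 1]].
A⁻¹D = [[14, 4], [4, 0], [14, 4]].
W = (A⁻¹D)N⁻¹ = [[3, 4], [2, 0], [3, 4]].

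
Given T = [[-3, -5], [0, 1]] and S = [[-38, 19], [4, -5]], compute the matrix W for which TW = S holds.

Left-multiplying both sides by T⁻¹ gives W = T⁻¹S.
det T = -3, so T⁻¹ = [[-1/3, -5/3], [0, 1]].
W = T⁻¹S = [[-1/3, -5/3], [0, 1]] · [[-38, 19], [4, -5]] = [[6, 2], [4, -5]].

W = [[6, 2], [4, -5]]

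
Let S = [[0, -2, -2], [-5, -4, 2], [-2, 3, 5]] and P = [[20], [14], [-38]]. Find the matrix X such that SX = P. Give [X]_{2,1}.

Left-multiplying both sides by S⁻¹ gives X = S⁻¹P.
det S = 4; the adjugate gives S⁻¹ = [[-13/2, 1, -3], [21/4, -1, 5/2], [-23/4, 1, -5/2]].
X = S⁻¹P = [[-13/2, 1, -3], [21/4, -1, 5/2], [-23/4, 1, -5/2]] · [[20], [14], [-38]] = [[-2], [-4], [-6]].

-4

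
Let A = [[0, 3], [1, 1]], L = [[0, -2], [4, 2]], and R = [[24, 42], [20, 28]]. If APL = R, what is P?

P = [[-4, 3], [-5, 2]]

Isolating P: multiply by A⁻¹ from the left and L⁻¹ from the right, so P = A⁻¹RL⁻¹.
A has determinant -3; A⁻¹ = [[-1/3, 1], [1/3, 0]].
L has determinant 8; L⁻¹ = [[1/4, 1/4], [-1/2, 0]].
A⁻¹R = [[12, 14], [8, 14]].
P = (A⁻¹R)L⁻¹ = [[-4, 3], [-5, 2]].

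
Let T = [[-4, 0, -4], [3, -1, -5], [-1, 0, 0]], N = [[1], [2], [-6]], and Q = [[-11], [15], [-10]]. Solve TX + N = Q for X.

X = [[4], [4], [-1]]

TX = Q − N = [[-12], [13], [-4]].
Left-multiplying both sides by T⁻¹ gives X = T⁻¹(Q − N).
det T = 4, so T⁻¹ = [[0, 0, -1], [5/4, -1, -8], [-1/4, 0, 1]].
X = T⁻¹(Q − N) = [[4], [4], [-1]].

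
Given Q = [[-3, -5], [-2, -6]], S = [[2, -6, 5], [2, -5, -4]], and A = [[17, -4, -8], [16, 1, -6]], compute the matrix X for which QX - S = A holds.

X = [[-3, 5, -4], [-2, -1, 3]]

QX = A + S = [[19, -10, -3], [18, -4, -10]].
Left-multiplying both sides by Q⁻¹ gives X = Q⁻¹(A + S).
det Q = 8, so Q⁻¹ = [[-3/4, 5/8], [1/4, -3/8]].
X = Q⁻¹(A + S) = [[-3, 5, -4], [-2, -1, 3]].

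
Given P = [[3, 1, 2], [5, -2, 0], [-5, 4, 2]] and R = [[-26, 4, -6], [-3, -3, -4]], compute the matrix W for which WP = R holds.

W = [[-2, -5, -1], [-1, -1, -1]]

Since P sits to the right of W, W = RP⁻¹.
P has determinant -2; P⁻¹ = [[2, -3, -2], [5, -8, -5], [-5, 17/2, 11/2]].
W = RP⁻¹ = [[-26, 4, -6], [-3, -3, -4]] · [[2, -3, -2], [5, -8, -5], [-5, 17/2, 11/2]] = [[-2, -5, -1], [-1, -1, -1]].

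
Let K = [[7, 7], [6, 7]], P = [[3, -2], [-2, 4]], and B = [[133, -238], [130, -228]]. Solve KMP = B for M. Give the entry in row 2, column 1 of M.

2

Left-multiply by K⁻¹ and right-multiply by P⁻¹: M = K⁻¹BP⁻¹.
K has determinant 7; K⁻¹ = [[1, -1], [-6/7, 1]].
det P = 8; the adjugate gives P⁻¹ = [[1/2, 1/4], [1/4, 3/8]].
K⁻¹B = [[3, -10], [16, -24]].
M = (K⁻¹B)P⁻¹ = [[-1, -3], [2, -5]].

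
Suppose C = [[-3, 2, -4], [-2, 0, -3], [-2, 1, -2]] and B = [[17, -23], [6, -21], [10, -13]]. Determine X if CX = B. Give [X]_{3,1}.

0

Left-multiplying both sides by C⁻¹ gives X = C⁻¹B.
det C = 3; the adjugate gives C⁻¹ = [[1, 0, -2], [2/3, -2/3, -1/3], [-2/3, -1/3, 4/3]].
X = C⁻¹B = [[1, 0, -2], [2/3, -2/3, -1/3], [-2/3, -1/3, 4/3]] · [[17, -23], [6, -21], [10, -13]] = [[-3, 3], [4, 3], [0, 5]].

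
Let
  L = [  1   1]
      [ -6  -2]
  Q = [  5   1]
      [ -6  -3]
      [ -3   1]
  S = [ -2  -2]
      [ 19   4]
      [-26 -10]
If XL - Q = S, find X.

X = [[-3, -1], [-5, -3], [1, 5]]

XL = S + Q = [[3, -1], [13, 1], [-29, -9]].
Since L sits to the right of X, X = (S + Q)L⁻¹.
det L = 4; the adjugate gives L⁻¹ = [[-1/2, -1/4], [3/2, 1/4]].
X = (S + Q)L⁻¹ = [[-3, -1], [-5, -3], [1, 5]].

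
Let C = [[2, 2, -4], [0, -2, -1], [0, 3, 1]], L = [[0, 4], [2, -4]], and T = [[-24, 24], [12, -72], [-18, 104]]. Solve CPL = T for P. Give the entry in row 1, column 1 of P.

Left-multiply by C⁻¹ and right-multiply by L⁻¹: P = C⁻¹TL⁻¹.
det C = 2, so C⁻¹ = [[1/2, -7, -5], [0, 1, 1], [0, -3, -2]].
det L = -8, so L⁻¹ = [[1/2, 1/2], [1/4, 0]].
C⁻¹T = [[-6, -4], [-6, 32], [0, 8]].
P = (C⁻¹T)L⁻¹ = [[-4, -3], [5, -3], [2, 0]].

-4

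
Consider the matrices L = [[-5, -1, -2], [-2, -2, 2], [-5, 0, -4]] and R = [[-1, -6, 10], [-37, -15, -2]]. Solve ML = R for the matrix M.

M = [[0, 3, -1], [3, 6, 2]]

Since L sits to the right of M, M = RL⁻¹.
L has determinant -2; L⁻¹ = [[-4, 2, 3], [9, -5, -7], [5, -5/2, -4]].
M = RL⁻¹ = [[-1, -6, 10], [-37, -15, -2]] · [[-4, 2, 3], [9, -5, -7], [5, -5/2, -4]] = [[0, 3, -1], [3, 6, 2]].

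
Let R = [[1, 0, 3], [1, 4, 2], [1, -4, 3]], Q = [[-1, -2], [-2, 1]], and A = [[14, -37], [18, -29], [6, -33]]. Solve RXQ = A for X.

X = R⁻¹AQ⁻¹ (apply R⁻¹ on the left and Q⁻¹ on the right).
det R = -4, so R⁻¹ = [[-5, 3, 3], [1/4, 0, -1/4], [2, -1, -1]].
det Q = -5, so Q⁻¹ = [[-1/5, -2/5], [-2/5, 1/5]].
R⁻¹A = [[2, -1], [2, -1], [4, -12]].
X = (R⁻¹A)Q⁻¹ = [[0, -1], [0, -1], [4, -4]].

X = [[0, -1], [0, -1], [4, -4]]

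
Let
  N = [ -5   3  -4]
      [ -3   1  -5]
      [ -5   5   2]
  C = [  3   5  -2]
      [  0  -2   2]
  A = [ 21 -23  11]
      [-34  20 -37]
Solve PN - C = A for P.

P = [[0, -3, -3], [5, 3, 0]]

PN = A + C = [[24, -18, 9], [-34, 18, -35]].
N is on the right of P, so right-multiply by N⁻¹: P = (A + C)N⁻¹.
N has determinant -2; N⁻¹ = [[-27/2, 13, 11/2], [-31/2, 15, 13/2], [5, -5, -2]].
P = (A + C)N⁻¹ = [[0, -3, -3], [5, 3, 0]].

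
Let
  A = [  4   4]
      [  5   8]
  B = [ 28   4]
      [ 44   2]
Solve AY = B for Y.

Y = [[4, 2], [3, -1]]

A is on the left of Y, so left-multiply by A⁻¹: Y = A⁻¹B.
det A = 12, so A⁻¹ = [[2/3, -1/3], [-5/12, 1/3]].
Y = A⁻¹B = [[2/3, -1/3], [-5/12, 1/3]] · [[28, 4], [44, 2]] = [[4, 2], [3, -1]].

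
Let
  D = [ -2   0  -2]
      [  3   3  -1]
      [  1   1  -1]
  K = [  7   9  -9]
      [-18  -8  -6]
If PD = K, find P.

Right-multiplying both sides by D⁻¹ gives P = KD⁻¹.
det D = 4; the adjugate gives D⁻¹ = [[-1/2, -1/2, 3/2], [1/2, 1, -2], [0, 1/2, -3/2]].
P = KD⁻¹ = [[7, 9, -9], [-18, -8, -6]] · [[-1/2, -1/2, 3/2], [1/2, 1, -2], [0, 1/2, -3/2]] = [[1, 1, 6], [5, -2, -2]].

P = [[1, 1, 6], [5, -2, -2]]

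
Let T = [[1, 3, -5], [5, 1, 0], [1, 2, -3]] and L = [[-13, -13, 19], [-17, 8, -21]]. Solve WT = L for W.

T is on the right of W, so right-multiply by T⁻¹: W = LT⁻¹.
det T = -3, so T⁻¹ = [[1, 1/3, -5/3], [-5, -2/3, 25/3], [-3, -1/3, 14/3]].
W = LT⁻¹ = [[-13, -13, 19], [-17, 8, -21]] · [[1, 1/3, -5/3], [-5, -2/3, 25/3], [-3, -1/3, 14/3]] = [[-5, -2, 2], [6, -4, -3]].

W = [[-5, -2, 2], [6, -4, -3]]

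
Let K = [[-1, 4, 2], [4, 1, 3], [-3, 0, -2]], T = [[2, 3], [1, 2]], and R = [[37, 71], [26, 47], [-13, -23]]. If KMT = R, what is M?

M = [[1, -1], [1, 5], [0, 5]]

M = K⁻¹RT⁻¹ (apply K⁻¹ on the left and T⁻¹ on the right).
det K = 4; the adjugate gives K⁻¹ = [[-1/2, 2, 5/2], [-1/4, 2, 11/4], [3/4, -3, -17/4]].
det T = 1, so T⁻¹ = [[2, -3], [-1, 2]].
K⁻¹R = [[1, 1], [7, 13], [5, 10]].
M = (K⁻¹R)T⁻¹ = [[1, -1], [1, 5], [0, 5]].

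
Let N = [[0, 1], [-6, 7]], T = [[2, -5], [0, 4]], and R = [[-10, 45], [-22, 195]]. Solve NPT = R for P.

P = N⁻¹RT⁻¹ (apply N⁻¹ on the left and T⁻¹ on the right).
det N = 6; the adjugate gives N⁻¹ = [[7/6, -1/6], [1, 0]].
det T = 8, so T⁻¹ = [[1/2, 5/8], [0, 1/4]].
N⁻¹R = [[-8, 20], [-10, 45]].
P = (N⁻¹R)T⁻¹ = [[-4, 0], [-5, 5]].

P = [[-4, 0], [-5, 5]]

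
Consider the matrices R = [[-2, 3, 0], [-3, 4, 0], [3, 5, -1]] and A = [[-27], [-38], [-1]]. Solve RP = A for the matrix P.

P = [[6], [-5], [-6]]

R is on the left of P, so left-multiply by R⁻¹: P = R⁻¹A.
R has determinant -1; R⁻¹ = [[4, -3, 0], [3, -2, 0], [27, -19, -1]].
P = R⁻¹A = [[4, -3, 0], [3, -2, 0], [27, -19, -1]] · [[-27], [-38], [-1]] = [[6], [-5], [-6]].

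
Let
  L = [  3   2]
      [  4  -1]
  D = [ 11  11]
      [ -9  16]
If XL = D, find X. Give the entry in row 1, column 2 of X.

-1

Since L sits to the right of X, X = DL⁻¹.
det L = -11, so L⁻¹ = [[1/11, 2/11], [4/11, -3/11]].
X = DL⁻¹ = [[11, 11], [-9, 16]] · [[1/11, 2/11], [4/11, -3/11]] = [[5, -1], [5, -6]].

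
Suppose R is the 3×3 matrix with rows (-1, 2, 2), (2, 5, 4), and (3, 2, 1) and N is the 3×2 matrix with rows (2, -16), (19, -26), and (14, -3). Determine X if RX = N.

Left-multiplying both sides by R⁻¹ gives X = R⁻¹N.
R has determinant 1; R⁻¹ = [[-3, 2, -2], [10, -7, 8], [-11, 8, -9]].
X = R⁻¹N = [[-3, 2, -2], [10, -7, 8], [-11, 8, -9]] · [[2, -16], [19, -26], [14, -3]] = [[4, 2], [-1, -2], [4, -5]].

X = [[4, 2], [-1, -2], [4, -5]]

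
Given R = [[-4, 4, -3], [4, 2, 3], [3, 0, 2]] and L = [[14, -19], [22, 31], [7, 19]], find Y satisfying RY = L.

Y = [[1, 3], [6, 2], [2, 5]]

R is on the left of Y, so left-multiply by R⁻¹: Y = R⁻¹L.
det R = 6; the adjugate gives R⁻¹ = [[2/3, -4/3, 3], [1/6, 1/6, 0], [-1, 2, -4]].
Y = R⁻¹L = [[2/3, -4/3, 3], [1/6, 1/6, 0], [-1, 2, -4]] · [[14, -19], [22, 31], [7, 19]] = [[1, 3], [6, 2], [2, 5]].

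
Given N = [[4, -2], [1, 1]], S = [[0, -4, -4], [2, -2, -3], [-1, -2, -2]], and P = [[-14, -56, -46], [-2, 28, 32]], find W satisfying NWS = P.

W = N⁻¹PS⁻¹ (apply N⁻¹ on the left and S⁻¹ on the right).
det N = 6; the adjugate gives N⁻¹ = [[1/6, 1/3], [-1/6, 2/3]].
det S = -4; the adjugate gives S⁻¹ = [[1/2, 0, -1], [-7/4, 1, 2], [3/2, -1, -2]].
N⁻¹P = [[-3, 0, 3], [1, 28, 29]].
W = (N⁻¹P)S⁻¹ = [[3, -3, -3], [-5, -1, -3]].

W = [[3, -3, -3], [-5, -1, -3]]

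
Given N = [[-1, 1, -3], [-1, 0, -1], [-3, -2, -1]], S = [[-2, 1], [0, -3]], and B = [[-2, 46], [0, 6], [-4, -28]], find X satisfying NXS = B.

Left-multiply by N⁻¹ and right-multiply by S⁻¹: X = N⁻¹BS⁻¹.
det N = -2; the adjugate gives N⁻¹ = [[1, -7/2, 1/2], [-1, 4, -1], [-1, 5/2, -1/2]].
det S = 6, so S⁻¹ = [[-1/2, -1/6], [0, -1/3]].
N⁻¹B = [[-4, 11], [6, 6], [4, -17]].
X = (N⁻¹B)S⁻¹ = [[2, -3], [-3, -3], [-2, 5]].

X = [[2, -3], [-3, -3], [-2, 5]]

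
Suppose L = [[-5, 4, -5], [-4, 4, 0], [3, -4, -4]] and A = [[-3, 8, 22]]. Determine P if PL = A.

P = [[-2, 1, -3]]

Right-multiplying both sides by L⁻¹ gives P = AL⁻¹.
det L = -4; the adjugate gives L⁻¹ = [[4, -9, -5], [4, -35/4, -5], [-1, 2, 1]].
P = AL⁻¹ = [[-3, 8, 22]] · [[4, -9, -5], [4, -35/4, -5], [-1, 2, 1]] = [[-2, 1, -3]].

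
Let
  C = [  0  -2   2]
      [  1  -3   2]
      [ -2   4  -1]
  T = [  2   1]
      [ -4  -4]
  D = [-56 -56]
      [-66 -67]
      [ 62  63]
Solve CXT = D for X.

Left-multiply by C⁻¹ and right-multiply by T⁻¹: X = C⁻¹DT⁻¹.
C has determinant 2; C⁻¹ = [[-5/2, 3, 1], [-3/2, 2, 1], [-1, 2, 1]].
det T = -4, so T⁻¹ = [[1, 1/4], [-1, -1/2]].
C⁻¹D = [[4, 2], [14, 13], [-14, -15]].
X = (C⁻¹D)T⁻¹ = [[2, 0], [1, -3], [1, 4]].

X = [[2, 0], [1, -3], [1, 4]]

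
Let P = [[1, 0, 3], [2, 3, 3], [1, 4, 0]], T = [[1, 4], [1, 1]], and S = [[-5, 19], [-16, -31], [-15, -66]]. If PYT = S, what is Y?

Y = [[-1, 2], [-4, 0], [3, -5]]

Y = P⁻¹ST⁻¹ (apply P⁻¹ on the left and T⁻¹ on the right).
P has determinant 3; P⁻¹ = [[-4, 4, -3], [1, -1, 1], [5/3, -4/3, 1]].
det T = -3; the adjugate gives T⁻¹ = [[-1/3, 4/3], [1/3, -1/3]].
P⁻¹S = [[1, -2], [-4, -16], [-2, 7]].
Y = (P⁻¹S)T⁻¹ = [[-1, 2], [-4, 0], [3, -5]].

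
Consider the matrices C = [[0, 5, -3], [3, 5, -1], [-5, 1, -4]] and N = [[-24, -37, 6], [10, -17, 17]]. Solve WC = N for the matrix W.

Right-multiplying both sides by C⁻¹ gives W = NC⁻¹.
C has determinant 1; C⁻¹ = [[-19, 17, 10], [17, -15, -9], [28, -25, -15]].
W = NC⁻¹ = [[-24, -37, 6], [10, -17, 17]] · [[-19, 17, 10], [17, -15, -9], [28, -25, -15]] = [[-5, -3, 3], [-3, 0, -2]].

W = [[-5, -3, 3], [-3, 0, -2]]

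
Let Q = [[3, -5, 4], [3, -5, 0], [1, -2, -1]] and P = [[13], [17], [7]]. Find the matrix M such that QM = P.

M = [[4], [-1], [-1]]

Q is on the left of M, so left-multiply by Q⁻¹: M = Q⁻¹P.
det Q = -4, so Q⁻¹ = [[-5/4, 13/4, -5], [-3/4, 7/4, -3], [1/4, -1/4, 0]].
M = Q⁻¹P = [[-5/4, 13/4, -5], [-3/4, 7/4, -3], [1/4, -1/4, 0]] · [[13], [17], [7]] = [[4], [-1], [-1]].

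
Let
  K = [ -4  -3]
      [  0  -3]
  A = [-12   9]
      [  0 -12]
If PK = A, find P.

Right-multiplying both sides by K⁻¹ gives P = AK⁻¹.
det K = 12, so K⁻¹ = [[-1/4, 1/4], [0, -1/3]].
P = AK⁻¹ = [[-12, 9], [0, -12]] · [[-1/4, 1/4], [0, -1/3]] = [[3, -6], [0, 4]].

P = [[3, -6], [0, 4]]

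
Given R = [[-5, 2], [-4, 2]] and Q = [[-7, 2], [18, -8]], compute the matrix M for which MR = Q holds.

M = [[3, -2], [-2, -2]]

Right-multiplying both sides by R⁻¹ gives M = QR⁻¹.
R has determinant -2; R⁻¹ = [[-1, 1], [-2, 5/2]].
M = QR⁻¹ = [[-7, 2], [18, -8]] · [[-1, 1], [-2, 5/2]] = [[3, -2], [-2, -2]].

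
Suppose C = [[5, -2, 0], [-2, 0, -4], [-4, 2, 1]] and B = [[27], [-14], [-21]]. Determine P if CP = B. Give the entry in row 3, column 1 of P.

Since C multiplies P on the left, P = C⁻¹B.
det C = 4, so C⁻¹ = [[2, 1/2, 2], [9/2, 5/4, 5], [-1, -1/2, -1]].
P = C⁻¹B = [[2, 1/2, 2], [9/2, 5/4, 5], [-1, -1/2, -1]] · [[27], [-14], [-21]] = [[5], [-1], [1]].

1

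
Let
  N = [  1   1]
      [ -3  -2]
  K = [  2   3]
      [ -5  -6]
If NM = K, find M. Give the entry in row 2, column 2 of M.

3

Left-multiplying both sides by N⁻¹ gives M = N⁻¹K.
N has determinant 1; N⁻¹ = [[-2, -1], [3, 1]].
M = N⁻¹K = [[-2, -1], [3, 1]] · [[2, 3], [-5, -6]] = [[1, 0], [1, 3]].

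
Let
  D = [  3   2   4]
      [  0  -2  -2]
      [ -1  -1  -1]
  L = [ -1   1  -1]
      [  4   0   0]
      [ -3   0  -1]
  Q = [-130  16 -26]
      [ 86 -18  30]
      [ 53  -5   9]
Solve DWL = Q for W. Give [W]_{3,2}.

Isolating W: multiply by D⁻¹ from the left and L⁻¹ from the right, so W = D⁻¹QL⁻¹.
D has determinant -4; D⁻¹ = [[0, 1/2, -1], [-1/2, -1/4, -3/2], [1/2, -1/4, 3/2]].
det L = 4, so L⁻¹ = [[0, 1/4, 0], [1, -1/2, -1], [0, -3/4, -1]].
D⁻¹Q = [[-10, -4, 6], [-36, 4, -8], [-7, 5, -7]].
W = (D⁻¹Q)L⁻¹ = [[-4, -5, -2], [4, -5, 4], [5, 1, 2]].

1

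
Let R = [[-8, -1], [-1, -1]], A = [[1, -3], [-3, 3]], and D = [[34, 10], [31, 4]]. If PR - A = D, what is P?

PR = D + A = [[35, 7], [28, 7]].
Right-multiplying both sides by R⁻¹ gives P = (D + A)R⁻¹.
R has determinant 7; R⁻¹ = [[-1/7, 1/7], [1/7, -8/7]].
P = (D + A)R⁻¹ = [[-4, -3], [-3, -4]].

P = [[-4, -3], [-3, -4]]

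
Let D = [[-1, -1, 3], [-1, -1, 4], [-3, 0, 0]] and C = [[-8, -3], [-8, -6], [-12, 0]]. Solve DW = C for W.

W = [[4, 0], [4, -6], [0, -3]]

Since D multiplies W on the left, W = D⁻¹C.
det D = 3; the adjugate gives D⁻¹ = [[0, 0, -1/3], [-4, 3, 1/3], [-1, 1, 0]].
W = D⁻¹C = [[0, 0, -1/3], [-4, 3, 1/3], [-1, 1, 0]] · [[-8, -3], [-8, -6], [-12, 0]] = [[4, 0], [4, -6], [0, -3]].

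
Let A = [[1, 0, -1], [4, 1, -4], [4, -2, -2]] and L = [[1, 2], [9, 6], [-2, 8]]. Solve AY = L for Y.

A is on the left of Y, so left-multiply by A⁻¹: Y = A⁻¹L.
det A = 2, so A⁻¹ = [[-5, 1, 1/2], [-4, 1, 0], [-6, 1, 1/2]].
Y = A⁻¹L = [[-5, 1, 1/2], [-4, 1, 0], [-6, 1, 1/2]] · [[1, 2], [9, 6], [-2, 8]] = [[3, 0], [5, -2], [2, -2]].

Y = [[3, 0], [5, -2], [2, -2]]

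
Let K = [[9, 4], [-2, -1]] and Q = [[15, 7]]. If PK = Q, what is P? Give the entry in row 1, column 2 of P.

Right-multiplying both sides by K⁻¹ gives P = QK⁻¹.
K has determinant -1; K⁻¹ = [[1, 4], [-2, -9]].
P = QK⁻¹ = [[15, 7]] · [[1, 4], [-2, -9]] = [[1, -3]].

-3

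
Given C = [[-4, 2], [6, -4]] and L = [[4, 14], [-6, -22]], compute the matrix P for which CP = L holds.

P = [[-1, -3], [0, 1]]

Left-multiplying both sides by C⁻¹ gives P = C⁻¹L.
C has determinant 4; C⁻¹ = [[-1, -1/2], [-3/2, -1]].
P = C⁻¹L = [[-1, -1/2], [-3/2, -1]] · [[4, 14], [-6, -22]] = [[-1, -3], [0, 1]].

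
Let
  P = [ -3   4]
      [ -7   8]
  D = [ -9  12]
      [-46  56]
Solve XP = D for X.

P is on the right of X, so right-multiply by P⁻¹: X = DP⁻¹.
det P = 4, so P⁻¹ = [[2, -1], [7/4, -3/4]].
X = DP⁻¹ = [[-9, 12], [-46, 56]] · [[2, -1], [7/4, -3/4]] = [[3, 0], [6, 4]].

X = [[3, 0], [6, 4]]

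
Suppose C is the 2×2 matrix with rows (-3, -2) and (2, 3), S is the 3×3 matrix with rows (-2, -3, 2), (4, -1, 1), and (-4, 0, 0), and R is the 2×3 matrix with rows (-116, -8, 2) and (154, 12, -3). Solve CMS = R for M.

M = [[0, 0, -2], [-3, 5, -5]]

M = C⁻¹RS⁻¹ (apply C⁻¹ on the left and S⁻¹ on the right).
det C = -5; the adjugate gives C⁻¹ = [[-3/5, -2/5], [2/5, 3/5]].
S has determinant 4; S⁻¹ = [[0, 0, -1/4], [-1, 2, 5/2], [-1, 3, 7/2]].
C⁻¹R = [[8, 0, 0], [46, 4, -1]].
M = (C⁻¹R)S⁻¹ = [[0, 0, -2], [-3, 5, -5]].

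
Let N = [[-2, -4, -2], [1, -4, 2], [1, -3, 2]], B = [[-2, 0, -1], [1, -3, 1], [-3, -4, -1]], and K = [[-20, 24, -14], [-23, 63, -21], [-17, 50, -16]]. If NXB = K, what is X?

Left-multiply by N⁻¹ and right-multiply by B⁻¹: X = N⁻¹KB⁻¹.
det N = 2, so N⁻¹ = [[-1, 7, -8], [0, -1, 1], [1/2, -5, 6]].
B has determinant -1; B⁻¹ = [[-7, -4, 3], [2, 1, -1], [13, 8, -6]].
N⁻¹K = [[-5, 17, -5], [6, -13, 5], [3, -3, 2]].
X = (N⁻¹K)B⁻¹ = [[4, -3, -2], [-3, 3, 1], [-1, 1, 0]].

X = [[4, -3, -2], [-3, 3, 1], [-1, 1, 0]]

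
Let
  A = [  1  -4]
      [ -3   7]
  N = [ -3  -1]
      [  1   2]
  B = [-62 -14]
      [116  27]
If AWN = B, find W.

W = [[2, 0], [-5, -1]]

W = A⁻¹BN⁻¹ (apply A⁻¹ on the left and N⁻¹ on the right).
det A = -5; the adjugate gives A⁻¹ = [[-7/5, -4/5], [-3/5, -1/5]].
det N = -5, so N⁻¹ = [[-2/5, -1/5], [1/5, 3/5]].
A⁻¹B = [[-6, -2], [14, 3]].
W = (A⁻¹B)N⁻¹ = [[2, 0], [-5, -1]].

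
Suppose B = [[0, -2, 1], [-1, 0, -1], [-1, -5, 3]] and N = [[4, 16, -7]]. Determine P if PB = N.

B is on the right of P, so right-multiply by B⁻¹: P = NB⁻¹.
det B = -3, so B⁻¹ = [[5/3, -1/3, -2/3], [-4/3, -1/3, 1/3], [-5/3, -2/3, 2/3]].
P = NB⁻¹ = [[4, 16, -7]] · [[5/3, -1/3, -2/3], [-4/3, -1/3, 1/3], [-5/3, -2/3, 2/3]] = [[-3, -2, -2]].

P = [[-3, -2, -2]]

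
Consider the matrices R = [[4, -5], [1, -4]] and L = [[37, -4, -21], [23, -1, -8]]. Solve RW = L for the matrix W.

W = [[3, -1, -4], [-5, 0, 1]]

R is on the left of W, so left-multiply by R⁻¹: W = R⁻¹L.
R has determinant -11; R⁻¹ = [[4/11, -5/11], [1/11, -4/11]].
W = R⁻¹L = [[4/11, -5/11], [1/11, -4/11]] · [[37, -4, -21], [23, -1, -8]] = [[3, -1, -4], [-5, 0, 1]].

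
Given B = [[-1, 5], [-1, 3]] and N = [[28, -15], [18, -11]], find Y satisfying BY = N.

Since B multiplies Y on the left, Y = B⁻¹N.
B has determinant 2; B⁻¹ = [[3/2, -5/2], [1/2, -1/2]].
Y = B⁻¹N = [[3/2, -5/2], [1/2, -1/2]] · [[28, -15], [18, -11]] = [[-3, 5], [5, -2]].

Y = [[-3, 5], [5, -2]]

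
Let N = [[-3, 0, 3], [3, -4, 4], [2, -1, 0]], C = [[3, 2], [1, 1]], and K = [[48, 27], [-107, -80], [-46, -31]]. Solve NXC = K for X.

Left-multiply by N⁻¹ and right-multiply by C⁻¹: X = N⁻¹KC⁻¹.
det N = 3; the adjugate gives N⁻¹ = [[4/3, -1, 4], [8/3, -2, 7], [5/3, -1, 4]].
C has determinant 1; C⁻¹ = [[1, -2], [-1, 3]].
N⁻¹K = [[-13, -8], [20, 15], [3, 1]].
X = (N⁻¹K)C⁻¹ = [[-5, 2], [5, 5], [2, -3]].

X = [[-5, 2], [5, 5], [2, -3]]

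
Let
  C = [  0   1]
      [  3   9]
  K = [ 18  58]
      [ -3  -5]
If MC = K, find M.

Right-multiplying both sides by C⁻¹ gives M = KC⁻¹.
C has determinant -3; C⁻¹ = [[-3, 1/3], [1, 0]].
M = KC⁻¹ = [[18, 58], [-3, -5]] · [[-3, 1/3], [1, 0]] = [[4, 6], [4, -1]].

M = [[4, 6], [4, -1]]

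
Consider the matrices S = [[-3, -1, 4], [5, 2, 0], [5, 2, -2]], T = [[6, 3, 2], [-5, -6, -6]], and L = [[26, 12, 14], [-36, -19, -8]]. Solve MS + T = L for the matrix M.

MS = L − T = [[20, 9, 12], [-31, -13, -2]].
S is on the right of M, so right-multiply by S⁻¹: M = (L − T)S⁻¹.
S has determinant 2; S⁻¹ = [[-2, 3, -4], [5, -7, 10], [0, 1/2, -1/2]].
M = (L − T)S⁻¹ = [[5, 3, 4], [-3, -3, -5]].

M = [[5, 3, 4], [-3, -3, -5]]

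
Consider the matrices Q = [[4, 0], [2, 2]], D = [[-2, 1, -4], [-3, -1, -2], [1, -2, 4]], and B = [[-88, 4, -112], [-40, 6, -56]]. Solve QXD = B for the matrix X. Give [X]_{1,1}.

5

X = Q⁻¹BD⁻¹ (apply Q⁻¹ on the left and D⁻¹ on the right).
det Q = 8; the adjugate gives Q⁻¹ = [[1/4, 0], [-1/4, 1/2]].
det D = -2; the adjugate gives D⁻¹ = [[4, -2, 3], [-5, 2, -4], [-7/2, 3/2, -5/2]].
Q⁻¹B = [[-22, 1, -28], [2, 2, 0]].
X = (Q⁻¹B)D⁻¹ = [[5, 4, 0], [-2, 0, -2]].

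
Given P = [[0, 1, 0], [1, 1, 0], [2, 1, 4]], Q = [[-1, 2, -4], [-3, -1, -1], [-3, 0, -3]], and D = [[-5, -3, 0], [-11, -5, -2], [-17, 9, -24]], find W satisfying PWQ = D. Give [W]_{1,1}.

0

Left-multiply by P⁻¹ and right-multiply by Q⁻¹: W = P⁻¹DQ⁻¹.
det P = -4, so P⁻¹ = [[-1, 1, 0], [1, 0, 0], [1/4, -1/2, 1/4]].
Q has determinant -3; Q⁻¹ = [[-1, -2, 2], [2, 3, -11/3], [1, 2, -7/3]].
P⁻¹D = [[-6, -2, -2], [-5, -3, 0], [0, 4, -5]].
W = (P⁻¹D)Q⁻¹ = [[0, 2, 0], [-1, 1, 1], [3, 2, -3]].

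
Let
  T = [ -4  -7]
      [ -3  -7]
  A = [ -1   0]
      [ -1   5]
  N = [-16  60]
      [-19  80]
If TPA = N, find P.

P = [[-1, 4], [0, -4]]

P = T⁻¹NA⁻¹ (apply T⁻¹ on the left and A⁻¹ on the right).
det T = 7, so T⁻¹ = [[-1, 1], [3/7, -4/7]].
det A = -5, so A⁻¹ = [[-1, 0], [-1/5, 1/5]].
T⁻¹N = [[-3, 20], [4, -20]].
P = (T⁻¹N)A⁻¹ = [[-1, 4], [0, -4]].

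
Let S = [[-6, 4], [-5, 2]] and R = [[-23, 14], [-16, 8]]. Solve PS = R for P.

P = [[3, 1], [1, 2]]

S is on the right of P, so right-multiply by S⁻¹: P = RS⁻¹.
det S = 8; the adjugate gives S⁻¹ = [[1/4, -1/2], [5/8, -3/4]].
P = RS⁻¹ = [[-23, 14], [-16, 8]] · [[1/4, -1/2], [5/8, -3/4]] = [[3, 1], [1, 2]].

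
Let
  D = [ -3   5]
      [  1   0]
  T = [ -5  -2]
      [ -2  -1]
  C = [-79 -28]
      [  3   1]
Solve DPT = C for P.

Isolating P: multiply by D⁻¹ from the left and T⁻¹ from the right, so P = D⁻¹CT⁻¹.
D has determinant -5; D⁻¹ = [[0, 1], [1/5, 3/5]].
det T = 1, so T⁻¹ = [[-1, 2], [2, -5]].
D⁻¹C = [[3, 1], [-14, -5]].
P = (D⁻¹C)T⁻¹ = [[-1, 1], [4, -3]].

P = [[-1, 1], [4, -3]]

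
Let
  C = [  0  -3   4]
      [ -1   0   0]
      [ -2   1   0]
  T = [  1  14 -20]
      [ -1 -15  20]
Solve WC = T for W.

Right-multiplying both sides by C⁻¹ gives W = TC⁻¹.
det C = -4, so C⁻¹ = [[0, -1, 0], [0, -2, 1], [1/4, -3/2, 3/4]].
W = TC⁻¹ = [[1, 14, -20], [-1, -15, 20]] · [[0, -1, 0], [0, -2, 1], [1/4, -3/2, 3/4]] = [[-5, 1, -1], [5, 1, 0]].

W = [[-5, 1, -1], [5, 1, 0]]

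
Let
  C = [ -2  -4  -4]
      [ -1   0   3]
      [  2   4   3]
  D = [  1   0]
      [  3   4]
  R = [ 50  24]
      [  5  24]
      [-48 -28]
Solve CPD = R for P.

P = [[-2, -3], [-2, -1], [-5, 1]]

P = C⁻¹RD⁻¹ (apply C⁻¹ on the left and D⁻¹ on the right).
C has determinant 4; C⁻¹ = [[-3, -1, -3], [9/4, 1/2, 5/2], [-1, 0, -1]].
det D = 4; the adjugate gives D⁻¹ = [[1, 0], [-3/4, 1/4]].
C⁻¹R = [[-11, -12], [-5, -4], [-2, 4]].
P = (C⁻¹R)D⁻¹ = [[-2, -3], [-2, -1], [-5, 1]].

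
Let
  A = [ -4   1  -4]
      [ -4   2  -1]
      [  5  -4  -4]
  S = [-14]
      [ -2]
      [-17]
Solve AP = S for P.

P = [[3], [6], [2]]

Left-multiplying both sides by A⁻¹ gives P = A⁻¹S.
det A = 3; the adjugate gives A⁻¹ = [[-4, 20/3, 7/3], [-7, 12, 4], [2, -11/3, -4/3]].
P = A⁻¹S = [[-4, 20/3, 7/3], [-7, 12, 4], [2, -11/3, -4/3]] · [[-14], [-2], [-17]] = [[3], [6], [2]].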